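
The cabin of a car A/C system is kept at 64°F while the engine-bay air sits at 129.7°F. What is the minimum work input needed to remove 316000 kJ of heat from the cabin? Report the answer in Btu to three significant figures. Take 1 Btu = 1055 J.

In absolute terms T_C = 290.93 K and T_H = 327.43 K, so ΔT = 36.50 K.
The reversible limit is COP_R = T_C/ΔT = 7.971, so W_min = Q_C/COP = Q_C·ΔT/T_C.
W_min = 316000 × 36.50/290.93 = 39650 kJ = 37580 Btu.

37600 Btu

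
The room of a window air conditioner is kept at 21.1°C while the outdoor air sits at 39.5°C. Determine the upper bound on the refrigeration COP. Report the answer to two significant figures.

16

In absolute terms T_C = 294.25 K and T_H = 312.65 K, so ΔT = 18.40 K.
For a reversible cycle, COP_Carnot = T_C/ΔT = 294.25/18.40 = 15.99.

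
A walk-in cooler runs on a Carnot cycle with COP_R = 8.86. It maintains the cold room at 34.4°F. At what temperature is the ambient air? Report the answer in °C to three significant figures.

COP_R = T_C/(T_H − T_C) gives T_H − T_C = T_C/COP.
With T_C = 274.48 K, T_H = 274.48 × (1 + 1/8.86) = 305.46 K.
Converting, 305.46 K = 32.31°C.

32.3 °C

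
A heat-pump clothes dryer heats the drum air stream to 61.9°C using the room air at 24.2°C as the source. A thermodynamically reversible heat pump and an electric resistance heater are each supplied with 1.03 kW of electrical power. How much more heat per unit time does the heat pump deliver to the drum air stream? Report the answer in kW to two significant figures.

In absolute terms T_C = 297.35 K and T_H = 335.05 K, so ΔT = 37.70 K.
COP_Carnot = T_H/ΔT = 335.05/37.70 = 8.887.
The heat pump delivers Q̇_H = COP × Ẇ = 9.154 kW; the resistance heater delivers Ẇ = 1.030 kW.
Extra = (COP − 1)·Ẇ = 8.124 kW.

8.1 kW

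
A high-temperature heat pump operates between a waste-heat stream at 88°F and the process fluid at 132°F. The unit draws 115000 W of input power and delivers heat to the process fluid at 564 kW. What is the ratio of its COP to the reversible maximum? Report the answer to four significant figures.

0.3647

Converting, Q̇_H = 564.0 kW = 564000 W, so COP_actual = Q̇_H/Ẇ = 564000/115000 = 4.904.
In absolute terms T_C = 304.26 K and T_H = 328.71 K, so ΔT = 24.44 K.
COP_Carnot = T_H/ΔT = 328.71/24.44 = 13.45.
η_II = COP_actual/COP_Carnot = 4.904/13.45 = 0.3647.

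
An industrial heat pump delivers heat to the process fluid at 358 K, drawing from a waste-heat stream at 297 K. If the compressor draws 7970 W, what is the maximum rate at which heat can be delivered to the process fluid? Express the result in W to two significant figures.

47000 W

The reservoir spacing is ΔT = 358 − 297 = 61.00 K.
COP_Carnot = T_H/ΔT = 358.00/61.00 = 5.869.
Q̇_max = COP_Carnot × Ẇ = 5.869 × 7970 W = 46770 W.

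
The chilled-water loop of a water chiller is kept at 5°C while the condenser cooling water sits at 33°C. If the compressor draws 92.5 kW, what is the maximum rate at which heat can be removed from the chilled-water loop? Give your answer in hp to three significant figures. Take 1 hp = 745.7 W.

In absolute terms T_C = 278.15 K and T_H = 306.15 K, so ΔT = 28.00 K.
COP_Carnot = T_C/ΔT = 278.15/28.00 = 9.934.
Q̇_max = COP_Carnot × Ẇ = 9.934 × 92.50 kW = 918.9 kW = 1232 hp.

1230 hp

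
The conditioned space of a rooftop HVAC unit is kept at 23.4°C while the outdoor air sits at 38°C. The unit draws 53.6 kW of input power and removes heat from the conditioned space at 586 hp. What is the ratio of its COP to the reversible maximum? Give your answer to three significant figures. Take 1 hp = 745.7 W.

0.401

Converting, Q̇_C = 586.0 hp = 437.0 kW, so COP_actual = Q̇_C/Ẇ = 437.0/53.60 = 8.153.
In absolute terms T_C = 296.55 K and T_H = 311.15 K, so ΔT = 14.60 K.
COP_Carnot = T_C/ΔT = 296.55/14.60 = 20.31.
η_II = COP_actual/COP_Carnot = 8.153/20.31 = 0.4014.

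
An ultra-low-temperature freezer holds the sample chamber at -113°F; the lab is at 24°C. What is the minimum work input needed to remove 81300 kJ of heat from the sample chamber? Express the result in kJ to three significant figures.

In absolute terms T_C = 192.59 K and T_H = 297.15 K, so ΔT = 104.6 K.
The reversible limit is COP_R = T_C/ΔT = 1.842, so W_min = Q_C/COP = Q_C·ΔT/T_C.
W_min = 81300 × 104.6/192.59 = 44140 kJ.

44100 kJ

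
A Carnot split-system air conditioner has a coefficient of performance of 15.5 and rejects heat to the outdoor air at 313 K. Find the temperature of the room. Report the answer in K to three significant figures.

For a Carnot refrigerator COP_R = T_C/(T_H − T_C), so T_C = COP·T_H/(1 + COP).
With T_H = 313.00 K, T_C = 15.5 × 313.00/16.50 = 294.03 K.

294 K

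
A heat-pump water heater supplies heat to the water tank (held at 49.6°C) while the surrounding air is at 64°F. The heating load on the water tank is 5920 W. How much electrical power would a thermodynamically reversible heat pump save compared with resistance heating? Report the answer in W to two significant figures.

In absolute terms T_C = 290.93 K and T_H = 322.75 K, so ΔT = 31.82 K.
COP_Carnot = T_H/ΔT = 322.75/31.82 = 10.14.
Resistance heating needs Ẇ_res = Q̇_H = 5920 W; the reversible heat pump needs only Ẇ_hp = Q̇_H/COP = 583.7 W.
Saving = 5920 − 583.7 = 5336 W.

5300 W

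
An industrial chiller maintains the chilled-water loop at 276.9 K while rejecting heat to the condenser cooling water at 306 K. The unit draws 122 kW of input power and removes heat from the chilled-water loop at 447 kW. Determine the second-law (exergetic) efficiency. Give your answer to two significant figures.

0.39

COP_actual = Q̇_C/Ẇ = 447.0/122.0 = 3.664.
The reservoir spacing is ΔT = 306 − 276.9 = 29.10 K.
COP_Carnot = T_C/ΔT = 276.90/29.10 = 9.515.
η_II = COP_actual/COP_Carnot = 3.664/9.515 = 0.3851.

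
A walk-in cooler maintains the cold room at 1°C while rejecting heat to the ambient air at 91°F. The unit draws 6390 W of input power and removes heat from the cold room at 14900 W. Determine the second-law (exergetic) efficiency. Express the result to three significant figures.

COP_actual = Q̇_C/Ẇ = 14900/6390 = 2.332.
In absolute terms T_C = 274.15 K and T_H = 305.93 K, so ΔT = 31.78 K.
COP_Carnot = T_C/ΔT = 274.15/31.78 = 8.627.
η_II = COP_actual/COP_Carnot = 2.332/8.627 = 0.2703.

0.270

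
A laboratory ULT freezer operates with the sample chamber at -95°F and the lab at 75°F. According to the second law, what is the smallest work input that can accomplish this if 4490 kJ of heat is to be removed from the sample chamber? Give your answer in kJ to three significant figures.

In absolute terms T_C = 202.59 K and T_H = 297.04 K, so ΔT = 94.44 K.
The reversible limit is COP_R = T_C/ΔT = 2.145, so W_min = Q_C/COP = Q_C·ΔT/T_C.
W_min = 4490 × 94.44/202.59 = 2093 kJ.

2090 kJ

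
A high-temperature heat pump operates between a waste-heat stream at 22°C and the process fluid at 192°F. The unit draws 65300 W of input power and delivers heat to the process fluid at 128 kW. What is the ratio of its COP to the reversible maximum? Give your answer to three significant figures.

Converting, Q̇_H = 128.0 kW = 128000 W, so COP_actual = Q̇_H/Ẇ = 128000/65300 = 1.960.
In absolute terms T_C = 295.15 K and T_H = 362.04 K, so ΔT = 66.89 K.
COP_Carnot = T_H/ΔT = 362.04/66.89 = 5.413.
η_II = COP_actual/COP_Carnot = 1.960/5.413 = 0.3622.

0.362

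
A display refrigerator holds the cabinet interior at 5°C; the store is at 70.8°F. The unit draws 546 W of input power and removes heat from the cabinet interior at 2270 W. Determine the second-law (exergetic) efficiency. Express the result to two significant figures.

COP_actual = Q̇_C/Ẇ = 2270/546.0 = 4.158.
In absolute terms T_C = 278.15 K and T_H = 294.71 K, so ΔT = 16.56 K.
COP_Carnot = T_C/ΔT = 278.15/16.56 = 16.80.
η_II = COP_actual/COP_Carnot = 4.158/16.80 = 0.2475.

0.25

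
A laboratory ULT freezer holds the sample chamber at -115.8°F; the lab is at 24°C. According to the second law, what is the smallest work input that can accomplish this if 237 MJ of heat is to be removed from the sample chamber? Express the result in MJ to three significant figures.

In absolute terms T_C = 191.04 K and T_H = 297.15 K, so ΔT = 106.1 K.
The reversible limit is COP_R = T_C/ΔT = 1.800, so W_min = Q_C/COP = Q_C·ΔT/T_C.
W_min = 237.0 × 106.1/191.04 = 131.6 MJ.

132 MJ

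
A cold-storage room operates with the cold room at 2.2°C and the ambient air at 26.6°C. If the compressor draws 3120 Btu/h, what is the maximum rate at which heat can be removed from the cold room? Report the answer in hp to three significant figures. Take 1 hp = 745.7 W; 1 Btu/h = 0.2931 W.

In absolute terms T_C = 275.35 K and T_H = 299.75 K, so ΔT = 24.40 K.
COP_Carnot = T_C/ΔT = 275.35/24.40 = 11.28.
Q̇_max = COP_Carnot × Ẇ = 11.28 × 3120 Btu/h = 35210 Btu/h = 13.84 hp.

13.8 hp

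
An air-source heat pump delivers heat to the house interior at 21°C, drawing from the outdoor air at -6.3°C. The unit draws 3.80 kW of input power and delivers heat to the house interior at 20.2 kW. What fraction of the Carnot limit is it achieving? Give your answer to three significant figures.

0.493

COP_actual = Q̇_H/Ẇ = 20.20/3.800 = 5.316.
In absolute terms T_C = 266.85 K and T_H = 294.15 K, so ΔT = 27.30 K.
COP_Carnot = T_H/ΔT = 294.15/27.30 = 10.77.
η_II = COP_actual/COP_Carnot = 5.316/10.77 = 0.4934.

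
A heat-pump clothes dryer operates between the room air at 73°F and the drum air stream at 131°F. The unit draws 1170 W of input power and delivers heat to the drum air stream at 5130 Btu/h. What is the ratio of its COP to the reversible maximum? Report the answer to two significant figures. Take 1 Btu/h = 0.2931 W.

0.13

Converting, Q̇_H = 5130 Btu/h = 1504 W, so COP_actual = Q̇_H/Ẇ = 1504/1170 = 1.285.
In absolute terms T_C = 295.93 K and T_H = 328.15 K, so ΔT = 32.22 K.
COP_Carnot = T_H/ΔT = 328.15/32.22 = 10.18.
η_II = COP_actual/COP_Carnot = 1.285/10.18 = 0.1262.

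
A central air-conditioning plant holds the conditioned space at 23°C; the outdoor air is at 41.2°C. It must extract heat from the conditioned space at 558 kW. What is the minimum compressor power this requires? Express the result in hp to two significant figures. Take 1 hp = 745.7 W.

46 hp

In absolute terms T_C = 296.15 K and T_H = 314.35 K, so ΔT = 18.20 K.
COP_Carnot = T_C/ΔT = 296.15/18.20 = 16.27.
Ẇ_min = Q̇/COP_Carnot = 558.0/16.27 = 34.29 kW = 45.99 hp.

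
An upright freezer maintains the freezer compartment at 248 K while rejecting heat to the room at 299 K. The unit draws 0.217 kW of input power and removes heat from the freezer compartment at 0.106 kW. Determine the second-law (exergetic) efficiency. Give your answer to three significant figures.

COP_actual = Q̇_C/Ẇ = 0.1060/0.2170 = 0.4885.
The reservoir spacing is ΔT = 299 − 248 = 51.00 K.
COP_Carnot = T_C/ΔT = 248.00/51.00 = 4.863.
η_II = COP_actual/COP_Carnot = 0.4885/4.863 = 0.1005.

0.100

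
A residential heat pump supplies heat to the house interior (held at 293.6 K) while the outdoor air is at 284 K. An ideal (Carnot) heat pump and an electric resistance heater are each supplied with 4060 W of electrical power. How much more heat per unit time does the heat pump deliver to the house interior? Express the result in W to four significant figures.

120100 W

The reservoir spacing is ΔT = 293.6 − 284 = 9.600 K.
COP_Carnot = T_H/ΔT = 293.60/9.600 = 30.58.
The heat pump delivers Q̇_H = COP × Ẇ = 124200 W; the resistance heater delivers Ẇ = 4060 W.
Extra = (COP − 1)·Ẇ = 120100 W.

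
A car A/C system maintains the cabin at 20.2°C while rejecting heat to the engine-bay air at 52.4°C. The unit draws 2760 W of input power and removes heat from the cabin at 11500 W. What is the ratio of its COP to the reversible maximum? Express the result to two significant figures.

COP_actual = Q̇_C/Ẇ = 11500/2760 = 4.167.
In absolute terms T_C = 293.35 K and T_H = 325.55 K, so ΔT = 32.20 K.
COP_Carnot = T_C/ΔT = 293.35/32.20 = 9.110.
η_II = COP_actual/COP_Carnot = 4.167/9.110 = 0.4574.

0.46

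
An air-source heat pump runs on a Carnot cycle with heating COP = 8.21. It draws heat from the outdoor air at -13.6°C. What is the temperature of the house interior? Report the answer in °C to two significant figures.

22 °C

COP_HP = T_H/(T_H − T_C) rearranges to T_H = COP·T_C/(COP − 1).
With T_C = 259.55 K, T_H = 8.21 × 259.55/7.210 = 295.55 K.
Converting, 295.55 K = 22.40°C.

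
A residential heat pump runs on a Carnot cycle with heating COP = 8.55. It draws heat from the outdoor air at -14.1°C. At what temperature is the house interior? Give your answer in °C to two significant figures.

20 °C

COP_HP = T_H/(T_H − T_C) rearranges to T_H = COP·T_C/(COP − 1).
With T_C = 259.05 K, T_H = 8.55 × 259.05/7.550 = 293.36 K.
Converting, 293.36 K = 20.21°C.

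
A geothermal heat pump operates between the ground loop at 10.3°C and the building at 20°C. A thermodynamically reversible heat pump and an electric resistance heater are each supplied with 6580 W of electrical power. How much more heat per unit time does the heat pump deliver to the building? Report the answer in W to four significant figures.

192300 W

In absolute terms T_C = 283.45 K and T_H = 293.15 K, so ΔT = 9.700 K.
COP_Carnot = T_H/ΔT = 293.15/9.700 = 30.22.
The heat pump delivers Q̇_H = COP × Ẇ = 198900 W; the resistance heater delivers Ẇ = 6580 W.
Extra = (COP − 1)·Ẇ = 192300 W.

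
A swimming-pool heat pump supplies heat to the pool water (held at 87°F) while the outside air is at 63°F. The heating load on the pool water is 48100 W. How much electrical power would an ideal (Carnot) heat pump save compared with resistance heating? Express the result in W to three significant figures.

In absolute terms T_C = 290.37 K and T_H = 303.71 K, so ΔT = 13.33 K.
COP_Carnot = T_H/ΔT = 303.71/13.33 = 22.78.
Resistance heating needs Ẇ_res = Q̇_H = 48100 W; the reversible heat pump needs only Ẇ_hp = Q̇_H/COP = 2112 W.
Saving = 48100 − 2112 = 45990 W.

46000 W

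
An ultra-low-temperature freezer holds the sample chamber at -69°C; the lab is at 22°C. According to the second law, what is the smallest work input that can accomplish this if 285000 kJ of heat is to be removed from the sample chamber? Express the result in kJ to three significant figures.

In absolute terms T_C = 204.15 K and T_H = 295.15 K, so ΔT = 91.00 K.
The reversible limit is COP_R = T_C/ΔT = 2.243, so W_min = Q_C/COP = Q_C·ΔT/T_C.
W_min = 285000 × 91.00/204.15 = 127000 kJ.

127000 kJ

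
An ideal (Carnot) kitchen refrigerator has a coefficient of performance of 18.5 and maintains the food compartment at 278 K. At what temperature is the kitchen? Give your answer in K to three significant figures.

COP_R = T_C/(T_H − T_C) gives T_H − T_C = T_C/COP.
With T_C = 278.00 K, T_H = 278.00 × (1 + 1/18.5) = 293.03 K.

293 K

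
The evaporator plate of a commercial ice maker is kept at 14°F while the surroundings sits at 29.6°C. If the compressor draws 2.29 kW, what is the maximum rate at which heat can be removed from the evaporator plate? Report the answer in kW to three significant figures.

In absolute terms T_C = 263.15 K and T_H = 302.75 K, so ΔT = 39.60 K.
COP_Carnot = T_C/ΔT = 263.15/39.60 = 6.645.
Q̇_max = COP_Carnot × Ẇ = 6.645 × 2.290 kW = 15.22 kW.

15.2 kW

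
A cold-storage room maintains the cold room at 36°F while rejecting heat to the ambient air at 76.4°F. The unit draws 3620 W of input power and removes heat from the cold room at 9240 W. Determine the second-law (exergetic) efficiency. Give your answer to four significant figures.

0.2080

COP_actual = Q̇_C/Ẇ = 9240/3620 = 2.552.
In absolute terms T_C = 275.37 K and T_H = 297.82 K, so ΔT = 22.44 K.
COP_Carnot = T_C/ΔT = 275.37/22.44 = 12.27.
η_II = COP_actual/COP_Carnot = 2.552/12.27 = 0.2080.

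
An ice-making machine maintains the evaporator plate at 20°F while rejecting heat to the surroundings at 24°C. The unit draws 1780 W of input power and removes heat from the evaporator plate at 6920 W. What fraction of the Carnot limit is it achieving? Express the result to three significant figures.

COP_actual = Q̇_C/Ẇ = 6920/1780 = 3.888.
In absolute terms T_C = 266.48 K and T_H = 297.15 K, so ΔT = 30.67 K.
COP_Carnot = T_C/ΔT = 266.48/30.67 = 8.690.
η_II = COP_actual/COP_Carnot = 3.888/8.690 = 0.4474.

0.447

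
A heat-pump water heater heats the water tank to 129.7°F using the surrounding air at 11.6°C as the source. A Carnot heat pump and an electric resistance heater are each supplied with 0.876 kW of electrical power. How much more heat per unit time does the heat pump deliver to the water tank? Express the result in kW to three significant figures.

5.84 kW

In absolute terms T_C = 284.75 K and T_H = 327.43 K, so ΔT = 42.68 K.
COP_Carnot = T_H/ΔT = 327.43/42.68 = 7.672.
The heat pump delivers Q̇_H = COP × Ẇ = 6.721 kW; the resistance heater delivers Ẇ = 0.8760 kW.
Extra = (COP − 1)·Ẇ = 5.845 kW.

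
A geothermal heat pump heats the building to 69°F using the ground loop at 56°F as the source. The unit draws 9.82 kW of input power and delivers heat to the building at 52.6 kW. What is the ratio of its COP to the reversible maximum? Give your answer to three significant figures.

0.132

COP_actual = Q̇_H/Ẇ = 52.60/9.820 = 5.356.
In absolute terms T_C = 286.48 K and T_H = 293.71 K, so ΔT = 7.222 K.
COP_Carnot = T_H/ΔT = 293.71/7.222 = 40.67.
η_II = COP_actual/COP_Carnot = 5.356/40.67 = 0.1317.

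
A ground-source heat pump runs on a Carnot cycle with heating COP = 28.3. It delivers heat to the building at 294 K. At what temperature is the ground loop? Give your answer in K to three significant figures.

COP_HP = T_H/(T_H − T_C) gives T_H − T_C = T_H/COP.
With T_H = 294.00 K, T_C = 294.00 × (1 − 1/28.3) = 283.61 K.

284 K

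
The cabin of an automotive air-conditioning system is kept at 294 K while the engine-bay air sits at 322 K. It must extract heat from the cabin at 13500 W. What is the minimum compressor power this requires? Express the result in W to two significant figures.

1300 W

The reservoir spacing is ΔT = 322 − 294 = 28.00 K.
COP_Carnot = T_C/ΔT = 294.00/28.00 = 10.50.
Ẇ_min = Q̇/COP_Carnot = 13500/10.50 = 1286 W.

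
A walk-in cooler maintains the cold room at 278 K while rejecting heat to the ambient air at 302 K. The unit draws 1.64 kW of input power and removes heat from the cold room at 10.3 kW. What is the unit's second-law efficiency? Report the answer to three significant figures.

0.542

COP_actual = Q̇_C/Ẇ = 10.30/1.640 = 6.280.
The reservoir spacing is ΔT = 302 − 278 = 24.00 K.
COP_Carnot = T_C/ΔT = 278.00/24.00 = 11.58.
η_II = COP_actual/COP_Carnot = 6.280/11.58 = 0.5422.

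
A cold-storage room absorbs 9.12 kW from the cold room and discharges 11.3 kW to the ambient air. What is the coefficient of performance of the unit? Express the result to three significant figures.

The first law gives Q̇_H = Q̇_C + Ẇ, so the three rates are Q̇_C = 9.120, Q̇_H = 11.30, Ẇ = 2.180 kW.
COP_R = Q̇_C/Ẇ = 9.120/2.180 = 4.183.

4.18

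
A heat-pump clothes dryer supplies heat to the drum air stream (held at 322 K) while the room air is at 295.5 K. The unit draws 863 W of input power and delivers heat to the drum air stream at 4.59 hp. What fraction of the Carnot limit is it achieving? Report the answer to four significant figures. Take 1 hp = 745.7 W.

0.3264

Converting, Q̇_H = 4.590 hp = 3423 W, so COP_actual = Q̇_H/Ẇ = 3423/863.0 = 3.966.
The reservoir spacing is ΔT = 322 − 295.5 = 26.50 K.
COP_Carnot = T_H/ΔT = 322.00/26.50 = 12.15.
η_II = COP_actual/COP_Carnot = 3.966/12.15 = 0.3264.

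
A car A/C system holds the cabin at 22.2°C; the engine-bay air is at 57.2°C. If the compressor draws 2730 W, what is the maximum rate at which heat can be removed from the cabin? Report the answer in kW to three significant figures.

In absolute terms T_C = 295.35 K and T_H = 330.35 K, so ΔT = 35.00 K.
COP_Carnot = T_C/ΔT = 295.35/35.00 = 8.439.
Q̇_max = COP_Carnot × Ẇ = 8.439 × 2730 W = 23040 W = 23.04 kW.

23.0 kW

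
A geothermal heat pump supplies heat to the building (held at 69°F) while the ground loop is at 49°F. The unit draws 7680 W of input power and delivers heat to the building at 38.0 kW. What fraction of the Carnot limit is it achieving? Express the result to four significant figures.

Converting, Q̇_H = 38.00 kW = 38000 W, so COP_actual = Q̇_H/Ẇ = 38000/7680 = 4.948.
In absolute terms T_C = 282.59 K and T_H = 293.71 K, so ΔT = 11.11 K.
COP_Carnot = T_H/ΔT = 293.71/11.11 = 26.43.
η_II = COP_actual/COP_Carnot = 4.948/26.43 = 0.1872.

0.1872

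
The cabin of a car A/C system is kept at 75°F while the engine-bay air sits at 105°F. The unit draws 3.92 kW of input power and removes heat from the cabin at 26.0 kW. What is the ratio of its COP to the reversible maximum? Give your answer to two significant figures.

COP_actual = Q̇_C/Ẇ = 26.00/3.920 = 6.633.
In absolute terms T_C = 297.04 K and T_H = 313.71 K, so ΔT = 16.67 K.
COP_Carnot = T_C/ΔT = 297.04/16.67 = 17.82.
η_II = COP_actual/COP_Carnot = 6.633/17.82 = 0.3722.

0.37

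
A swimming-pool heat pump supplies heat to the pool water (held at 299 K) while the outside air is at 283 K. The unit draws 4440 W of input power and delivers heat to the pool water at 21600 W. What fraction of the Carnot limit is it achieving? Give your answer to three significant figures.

COP_actual = Q̇_H/Ẇ = 21600/4440 = 4.865.
The reservoir spacing is ΔT = 299 − 283 = 16.00 K.
COP_Carnot = T_H/ΔT = 299.00/16.00 = 18.69.
η_II = COP_actual/COP_Carnot = 4.865/18.69 = 0.2603.

0.260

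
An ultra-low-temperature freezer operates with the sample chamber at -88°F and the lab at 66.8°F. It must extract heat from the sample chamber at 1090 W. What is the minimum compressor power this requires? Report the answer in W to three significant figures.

454 W

In absolute terms T_C = 206.48 K and T_H = 292.48 K, so ΔT = 86.00 K.
COP_Carnot = T_C/ΔT = 206.48/86.00 = 2.401.
Ẇ_min = Q̇/COP_Carnot = 1090/2.401 = 454.0 W.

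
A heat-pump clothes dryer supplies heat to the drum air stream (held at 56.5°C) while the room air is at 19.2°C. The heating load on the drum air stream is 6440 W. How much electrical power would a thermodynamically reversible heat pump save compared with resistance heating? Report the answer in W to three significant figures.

5710 W

In absolute terms T_C = 292.35 K and T_H = 329.65 K, so ΔT = 37.30 K.
COP_Carnot = T_H/ΔT = 329.65/37.30 = 8.838.
Resistance heating needs Ẇ_res = Q̇_H = 6440 W; the reversible heat pump needs only Ẇ_hp = Q̇_H/COP = 728.7 W.
Saving = 6440 − 728.7 = 5711 W.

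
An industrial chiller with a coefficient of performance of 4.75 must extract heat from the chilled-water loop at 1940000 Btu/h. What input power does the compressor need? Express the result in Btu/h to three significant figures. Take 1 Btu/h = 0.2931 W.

408000 Btu/h

Ẇ = Q̇_C/COP = 1940000/4.75 = 408400 Btu/h.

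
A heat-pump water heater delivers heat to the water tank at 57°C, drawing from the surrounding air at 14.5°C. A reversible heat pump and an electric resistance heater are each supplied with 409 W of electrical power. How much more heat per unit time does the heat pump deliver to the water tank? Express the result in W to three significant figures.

2770 W

In absolute terms T_C = 287.65 K and T_H = 330.15 K, so ΔT = 42.50 K.
COP_Carnot = T_H/ΔT = 330.15/42.50 = 7.768.
The heat pump delivers Q̇_H = COP × Ẇ = 3177 W; the resistance heater delivers Ẇ = 409.0 W.
Extra = (COP − 1)·Ẇ = 2768 W.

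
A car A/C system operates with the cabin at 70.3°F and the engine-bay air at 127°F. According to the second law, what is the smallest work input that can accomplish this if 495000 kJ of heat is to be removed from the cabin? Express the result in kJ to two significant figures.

In absolute terms T_C = 294.43 K and T_H = 325.93 K, so ΔT = 31.50 K.
The reversible limit is COP_R = T_C/ΔT = 9.347, so W_min = Q_C/COP = Q_C·ΔT/T_C.
W_min = 495000 × 31.50/294.43 = 52960 kJ.

53000 kJ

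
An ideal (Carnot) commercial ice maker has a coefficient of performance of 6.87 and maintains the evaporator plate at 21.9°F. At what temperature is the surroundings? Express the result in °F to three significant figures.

COP_R = T_C/(T_H − T_C) gives T_H − T_C = T_C/COP.
With T_C = 267.54 K, T_H = 267.54 × (1 + 1/6.87) = 306.48 K.
Converting, 306.48 K = 92.00°F.

92.0 °F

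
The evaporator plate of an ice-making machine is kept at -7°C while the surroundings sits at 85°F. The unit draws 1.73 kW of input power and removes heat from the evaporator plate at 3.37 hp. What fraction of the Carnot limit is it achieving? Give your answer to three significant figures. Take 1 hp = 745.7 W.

Converting, Q̇_C = 3.370 hp = 2.513 kW, so COP_actual = Q̇_C/Ẇ = 2.513/1.730 = 1.453.
In absolute terms T_C = 266.15 K and T_H = 302.59 K, so ΔT = 36.44 K.
COP_Carnot = T_C/ΔT = 266.15/36.44 = 7.303.
η_II = COP_actual/COP_Carnot = 1.453/7.303 = 0.1989.

0.199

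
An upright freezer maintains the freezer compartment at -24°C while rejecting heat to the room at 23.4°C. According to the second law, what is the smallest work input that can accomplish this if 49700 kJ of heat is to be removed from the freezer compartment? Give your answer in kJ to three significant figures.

In absolute terms T_C = 249.15 K and T_H = 296.55 K, so ΔT = 47.40 K.
The reversible limit is COP_R = T_C/ΔT = 5.256, so W_min = Q_C/COP = Q_C·ΔT/T_C.
W_min = 49700 × 47.40/249.15 = 9455 kJ.

9460 kJ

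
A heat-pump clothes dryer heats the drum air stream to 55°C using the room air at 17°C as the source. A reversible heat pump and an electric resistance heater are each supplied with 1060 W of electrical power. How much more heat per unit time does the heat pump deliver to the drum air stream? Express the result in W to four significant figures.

8094 W

In absolute terms T_C = 290.15 K and T_H = 328.15 K, so ΔT = 38.00 K.
COP_Carnot = T_H/ΔT = 328.15/38.00 = 8.636.
The heat pump delivers Q̇_H = COP × Ẇ = 9154 W; the resistance heater delivers Ẇ = 1060 W.
Extra = (COP − 1)·Ẇ = 8094 W.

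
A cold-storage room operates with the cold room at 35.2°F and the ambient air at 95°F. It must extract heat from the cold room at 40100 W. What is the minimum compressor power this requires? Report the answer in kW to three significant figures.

In absolute terms T_C = 274.93 K and T_H = 308.15 K, so ΔT = 33.22 K.
COP_Carnot = T_C/ΔT = 274.93/33.22 = 8.275.
Ẇ_min = Q̇/COP_Carnot = 40100/8.275 = 4846 W = 4.846 kW.

4.85 kW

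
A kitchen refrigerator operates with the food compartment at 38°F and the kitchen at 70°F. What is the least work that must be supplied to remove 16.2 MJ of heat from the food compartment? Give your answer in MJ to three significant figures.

1.04 MJ

In absolute terms T_C = 276.48 K and T_H = 294.26 K, so ΔT = 17.78 K.
The reversible limit is COP_R = T_C/ΔT = 15.55, so W_min = Q_C/COP = Q_C·ΔT/T_C.
W_min = 16.20 × 17.78/276.48 = 1.042 MJ.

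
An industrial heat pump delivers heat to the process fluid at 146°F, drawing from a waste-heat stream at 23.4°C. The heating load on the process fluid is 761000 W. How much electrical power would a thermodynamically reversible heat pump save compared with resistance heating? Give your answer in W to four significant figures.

670700 W

In absolute terms T_C = 296.55 K and T_H = 336.48 K, so ΔT = 39.93 K.
COP_Carnot = T_H/ΔT = 336.48/39.93 = 8.426.
Resistance heating needs Ẇ_res = Q̇_H = 761000 W; the reversible heat pump needs only Ẇ_hp = Q̇_H/COP = 90310 W.
Saving = 761000 − 90310 = 670700 W.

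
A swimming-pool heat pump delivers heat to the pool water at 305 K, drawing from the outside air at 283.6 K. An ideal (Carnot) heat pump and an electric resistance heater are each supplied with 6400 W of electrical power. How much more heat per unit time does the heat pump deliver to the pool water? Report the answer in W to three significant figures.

84800 W

The reservoir spacing is ΔT = 305 − 283.6 = 21.40 K.
COP_Carnot = T_H/ΔT = 305.00/21.40 = 14.25.
The heat pump delivers Q̇_H = COP × Ẇ = 91210 W; the resistance heater delivers Ẇ = 6400 W.
Extra = (COP − 1)·Ẇ = 84810 W.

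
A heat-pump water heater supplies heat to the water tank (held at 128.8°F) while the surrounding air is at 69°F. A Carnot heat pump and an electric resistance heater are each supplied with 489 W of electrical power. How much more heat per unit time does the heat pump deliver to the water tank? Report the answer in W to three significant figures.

4320 W

In absolute terms T_C = 293.71 K and T_H = 326.93 K, so ΔT = 33.22 K.
COP_Carnot = T_H/ΔT = 326.93/33.22 = 9.841.
The heat pump delivers Q̇_H = COP × Ẇ = 4812 W; the resistance heater delivers Ẇ = 489.0 W.
Extra = (COP − 1)·Ẇ = 4323 W.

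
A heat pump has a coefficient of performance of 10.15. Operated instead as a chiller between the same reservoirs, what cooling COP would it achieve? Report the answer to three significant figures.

9.15

Since Q_H = Q_C + W for any cycle, COP_R = Q_C/W = Q_H/W − 1.
COP_R = 10.15 − 1 = 9.15.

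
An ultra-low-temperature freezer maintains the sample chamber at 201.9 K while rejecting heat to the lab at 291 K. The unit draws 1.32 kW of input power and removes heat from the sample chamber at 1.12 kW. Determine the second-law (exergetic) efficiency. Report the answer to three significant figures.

COP_actual = Q̇_C/Ẇ = 1.120/1.320 = 0.8485.
The reservoir spacing is ΔT = 291 − 201.9 = 89.10 K.
COP_Carnot = T_C/ΔT = 201.90/89.10 = 2.266.
η_II = COP_actual/COP_Carnot = 0.8485/2.266 = 0.3744.

0.374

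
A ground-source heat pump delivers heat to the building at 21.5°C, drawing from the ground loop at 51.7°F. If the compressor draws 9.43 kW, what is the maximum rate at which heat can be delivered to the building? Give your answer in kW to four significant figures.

263.2 kW

In absolute terms T_C = 284.09 K and T_H = 294.65 K, so ΔT = 10.56 K.
COP_Carnot = T_H/ΔT = 294.65/10.56 = 27.91.
Q̇_max = COP_Carnot × Ẇ = 27.91 × 9.430 kW = 263.2 kW.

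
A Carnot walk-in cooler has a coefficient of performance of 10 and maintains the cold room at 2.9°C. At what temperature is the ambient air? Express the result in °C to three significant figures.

30.5 °C

COP_R = T_C/(T_H − T_C) gives T_H − T_C = T_C/COP.
With T_C = 276.05 K, T_H = 276.05 × (1 + 1/10) = 303.65 K.
Converting, 303.65 K = 30.50°C.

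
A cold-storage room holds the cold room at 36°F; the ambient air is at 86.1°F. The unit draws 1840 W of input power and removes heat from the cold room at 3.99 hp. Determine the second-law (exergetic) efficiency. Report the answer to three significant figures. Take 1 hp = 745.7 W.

Converting, Q̇_C = 3.990 hp = 2975 W, so COP_actual = Q̇_C/Ẇ = 2975/1840 = 1.617.
In absolute terms T_C = 275.37 K and T_H = 303.21 K, so ΔT = 27.83 K.
COP_Carnot = T_C/ΔT = 275.37/27.83 = 9.894.
η_II = COP_actual/COP_Carnot = 1.617/9.894 = 0.1634.

0.163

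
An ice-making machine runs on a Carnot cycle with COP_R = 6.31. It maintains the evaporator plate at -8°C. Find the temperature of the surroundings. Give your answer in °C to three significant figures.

COP_R = T_C/(T_H − T_C) gives T_H − T_C = T_C/COP.
With T_C = 265.15 K, T_H = 265.15 × (1 + 1/6.31) = 307.17 K.
Converting, 307.17 K = 34.02°C.

34.0 °C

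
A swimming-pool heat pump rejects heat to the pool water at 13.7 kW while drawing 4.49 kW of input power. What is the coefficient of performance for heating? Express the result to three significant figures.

3.05

The first law gives Q̇_H = Q̇_C + Ẇ, so the three rates are Q̇_C = 9.210, Q̇_H = 13.70, Ẇ = 4.490 kW.
COP_HP = Q̇_H/Ẇ = 13.70/4.490 = 3.051.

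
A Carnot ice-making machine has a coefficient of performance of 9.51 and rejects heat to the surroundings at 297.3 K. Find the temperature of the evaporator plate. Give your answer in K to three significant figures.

269 K

For a Carnot refrigerator COP_R = T_C/(T_H − T_C), so T_C = COP·T_H/(1 + COP).
With T_H = 297.30 K, T_C = 9.51 × 297.30/10.51 = 269.01 K.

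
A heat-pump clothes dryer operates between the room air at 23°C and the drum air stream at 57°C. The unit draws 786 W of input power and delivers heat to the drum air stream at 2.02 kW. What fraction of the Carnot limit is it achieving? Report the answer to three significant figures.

Converting, Q̇_H = 2.020 kW = 2020 W, so COP_actual = Q̇_H/Ẇ = 2020/786.0 = 2.570.
In absolute terms T_C = 296.15 K and T_H = 330.15 K, so ΔT = 34.00 K.
COP_Carnot = T_H/ΔT = 330.15/34.00 = 9.710.
η_II = COP_actual/COP_Carnot = 2.570/9.710 = 0.2647.

0.265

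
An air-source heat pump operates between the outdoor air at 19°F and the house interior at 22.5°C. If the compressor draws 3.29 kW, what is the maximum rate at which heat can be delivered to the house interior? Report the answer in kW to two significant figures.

33 kW

In absolute terms T_C = 265.93 K and T_H = 295.65 K, so ΔT = 29.72 K.
COP_Carnot = T_H/ΔT = 295.65/29.72 = 9.947.
Q̇_max = COP_Carnot × Ẇ = 9.947 × 3.290 kW = 32.73 kW.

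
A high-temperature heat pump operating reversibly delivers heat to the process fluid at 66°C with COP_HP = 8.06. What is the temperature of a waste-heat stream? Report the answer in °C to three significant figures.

23.9 °C

COP_HP = T_H/(T_H − T_C) gives T_H − T_C = T_H/COP.
With T_H = 339.15 K, T_C = 339.15 × (1 − 1/8.06) = 297.07 K.
Converting, 297.07 K = 23.92°C.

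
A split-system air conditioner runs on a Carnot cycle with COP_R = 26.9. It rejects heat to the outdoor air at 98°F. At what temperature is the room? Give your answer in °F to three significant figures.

78.0 °F

For a Carnot refrigerator COP_R = T_C/(T_H − T_C), so T_C = COP·T_H/(1 + COP).
With T_H = 309.82 K, T_C = 26.9 × 309.82/27.90 = 298.71 K.
Converting, 298.71 K = 78.01°F.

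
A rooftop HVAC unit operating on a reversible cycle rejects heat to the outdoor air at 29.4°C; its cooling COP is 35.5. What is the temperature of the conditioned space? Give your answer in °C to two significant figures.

21 °C

For a Carnot refrigerator COP_R = T_C/(T_H − T_C), so T_C = COP·T_H/(1 + COP).
With T_H = 302.55 K, T_C = 35.5 × 302.55/36.50 = 294.26 K.
Converting, 294.26 K = 21.11°C.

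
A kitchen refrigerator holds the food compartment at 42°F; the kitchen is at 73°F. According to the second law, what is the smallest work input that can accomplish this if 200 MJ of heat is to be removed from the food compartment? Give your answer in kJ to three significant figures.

In absolute terms T_C = 278.71 K and T_H = 295.93 K, so ΔT = 17.22 K.
The reversible limit is COP_R = T_C/ΔT = 16.18, so W_min = Q_C/COP = Q_C·ΔT/T_C.
W_min = 200.0 × 17.22/278.71 = 12.36 MJ = 12360 kJ.

12400 kJ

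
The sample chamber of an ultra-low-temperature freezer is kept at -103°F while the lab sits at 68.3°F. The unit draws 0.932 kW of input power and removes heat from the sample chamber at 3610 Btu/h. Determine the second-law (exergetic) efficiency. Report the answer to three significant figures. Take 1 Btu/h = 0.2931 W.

Converting, Q̇_C = 3610 Btu/h = 1.058 kW, so COP_actual = Q̇_C/Ẇ = 1.058/0.9320 = 1.135.
In absolute terms T_C = 198.15 K and T_H = 293.32 K, so ΔT = 95.17 K.
COP_Carnot = T_C/ΔT = 198.15/95.17 = 2.082.
η_II = COP_actual/COP_Carnot = 1.135/2.082 = 0.5453.

0.545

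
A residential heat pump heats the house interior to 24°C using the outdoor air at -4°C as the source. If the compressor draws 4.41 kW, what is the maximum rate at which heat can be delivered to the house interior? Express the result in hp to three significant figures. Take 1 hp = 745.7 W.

62.8 hp

In absolute terms T_C = 269.15 K and T_H = 297.15 K, so ΔT = 28.00 K.
COP_Carnot = T_H/ΔT = 297.15/28.00 = 10.61.
Q̇_max = COP_Carnot × Ẇ = 10.61 × 4.410 kW = 46.80 kW = 62.76 hp.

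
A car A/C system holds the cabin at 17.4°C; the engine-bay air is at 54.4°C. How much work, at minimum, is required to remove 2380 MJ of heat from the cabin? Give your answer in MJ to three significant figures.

In absolute terms T_C = 290.55 K and T_H = 327.55 K, so ΔT = 37.00 K.
The reversible limit is COP_R = T_C/ΔT = 7.853, so W_min = Q_C/COP = Q_C·ΔT/T_C.
W_min = 2380 × 37.00/290.55 = 303.1 MJ.

303 MJ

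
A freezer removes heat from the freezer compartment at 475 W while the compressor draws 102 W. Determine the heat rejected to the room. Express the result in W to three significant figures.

577 W

For a cyclic device the first law requires Q̇_H = Q̇_C + Ẇ.
Q̇_H = Q̇_C + Ẇ = 577.0 W.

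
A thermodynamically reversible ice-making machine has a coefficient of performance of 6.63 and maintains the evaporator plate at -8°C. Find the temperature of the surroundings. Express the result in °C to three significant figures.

COP_R = T_C/(T_H − T_C) gives T_H − T_C = T_C/COP.
With T_C = 265.15 K, T_H = 265.15 × (1 + 1/6.63) = 305.14 K.
Converting, 305.14 K = 31.99°C.

32.0 °C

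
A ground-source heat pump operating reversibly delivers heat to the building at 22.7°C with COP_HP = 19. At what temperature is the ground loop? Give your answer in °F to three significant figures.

44.8 °F

COP_HP = T_H/(T_H − T_C) gives T_H − T_C = T_H/COP.
With T_H = 295.85 K, T_C = 295.85 × (1 − 1/19) = 280.28 K.
Converting, 280.28 K = 44.83°F.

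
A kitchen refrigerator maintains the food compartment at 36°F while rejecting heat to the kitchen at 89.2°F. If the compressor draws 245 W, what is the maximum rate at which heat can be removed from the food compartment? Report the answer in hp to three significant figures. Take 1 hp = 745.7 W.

In absolute terms T_C = 275.37 K and T_H = 304.93 K, so ΔT = 29.56 K.
COP_Carnot = T_C/ΔT = 275.37/29.56 = 9.317.
Q̇_max = COP_Carnot × Ẇ = 9.317 × 245.0 W = 2283 W = 3.061 hp.

3.06 hp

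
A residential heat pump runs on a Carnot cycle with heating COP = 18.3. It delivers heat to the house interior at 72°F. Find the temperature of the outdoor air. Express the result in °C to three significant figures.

6.08 °C

COP_HP = T_H/(T_H − T_C) gives T_H − T_C = T_H/COP.
With T_H = 295.37 K, T_C = 295.37 × (1 − 1/18.3) = 279.23 K.
Converting, 279.23 K = 6.08°C.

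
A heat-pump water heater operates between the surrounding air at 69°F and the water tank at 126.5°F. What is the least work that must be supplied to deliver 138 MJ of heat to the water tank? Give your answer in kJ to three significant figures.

13500 kJ

In absolute terms T_C = 293.71 K and T_H = 325.65 K, so ΔT = 31.94 K.
The reversible limit is COP_HP = T_H/ΔT = 10.19, so W_min = Q_H/COP = Q_H·ΔT/T_H.
W_min = 138.0 × 31.94/325.65 = 13.54 MJ = 13540 kJ.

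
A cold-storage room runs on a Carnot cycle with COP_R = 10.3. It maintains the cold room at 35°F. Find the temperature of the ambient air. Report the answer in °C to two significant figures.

28 °C

COP_R = T_C/(T_H − T_C) gives T_H − T_C = T_C/COP.
With T_C = 274.82 K, T_H = 274.82 × (1 + 1/10.3) = 301.50 K.
Converting, 301.50 K = 28.35°C.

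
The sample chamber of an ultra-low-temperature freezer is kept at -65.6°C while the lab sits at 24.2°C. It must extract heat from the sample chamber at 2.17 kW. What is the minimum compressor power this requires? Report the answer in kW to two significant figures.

0.94 kW

In absolute terms T_C = 207.55 K and T_H = 297.35 K, so ΔT = 89.80 K.
COP_Carnot = T_C/ΔT = 207.55/89.80 = 2.311.
Ẇ_min = Q̇/COP_Carnot = 2.170/2.311 = 0.9389 kW.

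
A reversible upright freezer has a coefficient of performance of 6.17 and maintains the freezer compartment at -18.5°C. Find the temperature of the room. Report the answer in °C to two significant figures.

COP_R = T_C/(T_H − T_C) gives T_H − T_C = T_C/COP.
With T_C = 254.65 K, T_H = 254.65 × (1 + 1/6.17) = 295.92 K.
Converting, 295.92 K = 22.77°C.

23 °C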